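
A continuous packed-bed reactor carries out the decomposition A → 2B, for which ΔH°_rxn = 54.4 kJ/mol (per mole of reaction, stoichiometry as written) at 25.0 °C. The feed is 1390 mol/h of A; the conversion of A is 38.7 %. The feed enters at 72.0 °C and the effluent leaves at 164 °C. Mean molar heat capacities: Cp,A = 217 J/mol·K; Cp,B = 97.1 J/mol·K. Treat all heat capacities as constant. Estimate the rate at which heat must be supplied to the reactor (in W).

Q_in = 15400 W

Extent of reaction ξ = 0.387 × 1390 = 537.93 mol/h
Reaction term: ξ·ΔH°_rxn = 537.93 × 54.4 = 29263 kJ/h
Sensible, feed 72.0→25 °C: -14177 kJ/h
Outlet flows (mol/h): A 852.07, B 1075.9
Sensible, products 25→164 °C: 40222 kJ/h
Q = ΔH = 55309 kJ/h = 15.363 kW
Heat supplied = 15363 W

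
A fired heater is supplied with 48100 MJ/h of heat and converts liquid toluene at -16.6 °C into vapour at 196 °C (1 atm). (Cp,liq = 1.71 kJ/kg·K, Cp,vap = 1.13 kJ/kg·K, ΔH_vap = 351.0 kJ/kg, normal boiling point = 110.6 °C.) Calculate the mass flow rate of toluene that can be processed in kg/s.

ṁ = 20.1 kg/s

Δh = 1.71×(110.6−-16.6) + 351.0 + 1.13×(196−110.6) = 665.01 kJ/kg
Q = 48100 MJ/h = 13361 kJ/s = 13361 kJ/s
ṁ = Q/Δh = 13361 / 665.01 = 20.091 kg/s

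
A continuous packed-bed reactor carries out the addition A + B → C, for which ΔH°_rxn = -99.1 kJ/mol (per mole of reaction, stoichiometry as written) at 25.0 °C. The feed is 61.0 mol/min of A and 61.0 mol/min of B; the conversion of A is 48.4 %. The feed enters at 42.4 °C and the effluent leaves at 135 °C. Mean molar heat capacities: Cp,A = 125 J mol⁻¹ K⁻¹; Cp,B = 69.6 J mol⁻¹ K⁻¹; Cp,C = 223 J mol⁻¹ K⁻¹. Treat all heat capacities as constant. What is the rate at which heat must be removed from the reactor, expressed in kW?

Q_out = 28.9 kW

Extent of reaction ξ = 0.484 × 61.0 = 29.524 mol/min
Reaction term: ξ·ΔH°_rxn = 29.524 × -99.1 = -2925.8 kJ/min
Sensible, feed 42.4→25 °C: -206.55 kJ/min
Outlet flows (mol/min): A 31.476, B 31.476, C 29.524
Sensible, products 25→135 °C: 1398 kJ/min
Q = ΔH = -1734.4 kJ/min = -28.906 kW
Heat removed = 28.906 kW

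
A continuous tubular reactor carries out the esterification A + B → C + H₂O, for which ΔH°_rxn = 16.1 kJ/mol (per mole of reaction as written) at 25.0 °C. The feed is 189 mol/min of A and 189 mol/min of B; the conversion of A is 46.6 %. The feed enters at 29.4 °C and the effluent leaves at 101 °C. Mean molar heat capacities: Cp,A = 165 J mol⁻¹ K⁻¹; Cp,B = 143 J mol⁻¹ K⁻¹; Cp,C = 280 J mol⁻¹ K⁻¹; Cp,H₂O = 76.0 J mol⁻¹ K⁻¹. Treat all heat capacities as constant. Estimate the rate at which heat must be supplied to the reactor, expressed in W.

Q_in = 98500 W

Extent of reaction ξ = 0.466 × 189 = 88.074 mol/min
Reaction term: ξ·ΔH°_rxn = 88.074 × 16.1 = 1418 kJ/min
Sensible, feed 29.4→25 °C: -256.13 kJ/min
Outlet flows (mol/min): A 100.93, B 100.93, C 88.074, H₂O 88.074
Sensible, products 25→101 °C: 4745.4 kJ/min
Q = ΔH = 5907.3 kJ/min = 98.454 kW
Heat supplied = 98454 W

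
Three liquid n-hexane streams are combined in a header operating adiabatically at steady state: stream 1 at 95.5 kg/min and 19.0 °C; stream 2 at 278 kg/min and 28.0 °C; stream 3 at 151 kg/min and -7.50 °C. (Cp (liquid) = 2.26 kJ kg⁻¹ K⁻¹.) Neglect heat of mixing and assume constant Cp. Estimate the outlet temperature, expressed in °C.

T_out = 16.1 °C

Adiabatic, steady state ⇒ Σ ṁᵢCp,ᵢ(T_out − Tᵢ) = 0
Σ ṁᵢCp,ᵢTᵢ = 95.5×2.26×19.0 + 278×2.26×28.0 + 151×2.26×-7.50 = 19133
Σ ṁᵢCp,ᵢ = 95.5×2.26 + 278×2.26 + 151×2.26 = 1185.4
T_out = 19133 / 1185.4 = 16.141 °C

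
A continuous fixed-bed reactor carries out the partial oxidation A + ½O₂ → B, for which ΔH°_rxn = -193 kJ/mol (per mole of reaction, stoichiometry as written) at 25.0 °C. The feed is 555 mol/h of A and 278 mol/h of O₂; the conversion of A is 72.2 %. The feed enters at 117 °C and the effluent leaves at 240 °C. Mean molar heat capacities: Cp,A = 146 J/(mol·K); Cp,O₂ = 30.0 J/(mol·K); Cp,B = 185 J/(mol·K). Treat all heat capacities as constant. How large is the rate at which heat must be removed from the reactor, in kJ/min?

Q_out = 1070 kJ/min

Extent of reaction ξ = 0.722 × 555 = 400.71 mol/h
Reaction term: ξ·ΔH°_rxn = 400.71 × -193 = -77337 kJ/h
Sensible, feed 117→25 °C: -8222 kJ/h
Outlet flows (mol/h): A 154.29, O₂ 77.645, B 400.71
Sensible, products 25→240 °C: 21282 kJ/h
Q = ΔH = -64277 kJ/h = -17.855 kW
Heat removed = 1071.3 kJ/min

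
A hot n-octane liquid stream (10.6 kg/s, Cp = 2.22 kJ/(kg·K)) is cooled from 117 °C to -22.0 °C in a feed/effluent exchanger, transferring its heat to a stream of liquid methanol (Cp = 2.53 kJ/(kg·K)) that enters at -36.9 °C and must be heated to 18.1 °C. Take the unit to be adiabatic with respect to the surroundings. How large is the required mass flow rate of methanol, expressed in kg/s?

Heat released by hot stream: Q = 10.6 × 2.22 × (117 − -22.0) = 3270.9 kJ/s
Energy balance on cold side (adiabatic exchanger): Q = ṁ_c·Cp_c·(T_c,out − T_c,in)
ṁ_c = 3270.9 / [2.53 × (18.1 − -36.9)] = 23.507 kg/s

ṁ_c = 23.5 kg/s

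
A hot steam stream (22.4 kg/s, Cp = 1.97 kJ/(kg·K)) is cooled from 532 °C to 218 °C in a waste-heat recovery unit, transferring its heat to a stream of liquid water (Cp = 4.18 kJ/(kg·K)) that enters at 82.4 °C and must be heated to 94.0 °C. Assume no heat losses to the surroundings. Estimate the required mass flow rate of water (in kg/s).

ṁ_c = 286 kg/s

Heat released by hot stream: Q = 22.4 × 1.97 × (532 − 218) = 13856 kJ/s
Energy balance on cold side (adiabatic exchanger): Q = ṁ_c·Cp_c·(T_c,out − T_c,in)
ṁ_c = 13856 / [4.18 × (94.0 − 82.4)] = 285.77 kg/s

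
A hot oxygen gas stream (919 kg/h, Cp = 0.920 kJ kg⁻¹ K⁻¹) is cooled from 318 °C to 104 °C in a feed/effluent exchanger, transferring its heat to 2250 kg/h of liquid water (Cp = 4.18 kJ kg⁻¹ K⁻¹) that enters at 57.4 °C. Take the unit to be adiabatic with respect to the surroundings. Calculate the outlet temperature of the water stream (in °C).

Heat released by hot stream: Q = 919 × 0.920 × (318 − 104) = 180930 kJ/h
Energy balance on cold side (adiabatic exchanger): Q = ṁ_c·Cp_c·(T_c,out − T_c,in)
T_c,out = 57.4 + 180930/(2250 × 4.18) = 76.638 °C

T_c,out = 76.6 °C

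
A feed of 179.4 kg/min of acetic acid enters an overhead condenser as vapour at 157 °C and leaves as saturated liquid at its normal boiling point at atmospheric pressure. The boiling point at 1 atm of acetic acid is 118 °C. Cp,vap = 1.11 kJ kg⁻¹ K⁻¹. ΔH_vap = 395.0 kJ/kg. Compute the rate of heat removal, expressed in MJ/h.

Q_c = 4720 MJ/h

vapour 157→118 °C: -43.29 kJ/kg
condensation at 118 °C: -395 kJ/kg
Δh = -43.29 + -395 = -438.29 kJ/kg
Q = ṁ·Δh = 179.4 kg/min × -438.29 kJ/kg = -78629 kJ/min
|Q| = 1310.5 kW = 4717.8 MJ/h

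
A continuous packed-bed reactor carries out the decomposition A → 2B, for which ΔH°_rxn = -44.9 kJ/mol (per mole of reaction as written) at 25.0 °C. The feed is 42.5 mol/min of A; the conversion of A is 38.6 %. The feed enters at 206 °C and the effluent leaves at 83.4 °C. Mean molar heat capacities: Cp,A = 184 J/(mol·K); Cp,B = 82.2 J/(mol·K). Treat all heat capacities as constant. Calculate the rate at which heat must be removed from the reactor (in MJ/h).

Extent of reaction ξ = 0.386 × 42.5 = 16.405 mol/min
Reaction term: ξ·ΔH°_rxn = 16.405 × -44.9 = -736.58 kJ/min
Sensible, feed 206→25 °C: -1415.4 kJ/min
Outlet flows (mol/min): A 26.095, B 32.81
Sensible, products 25→83.4 °C: 437.91 kJ/min
Q = ΔH = -1714.1 kJ/min = -28.568 kW
Heat removed = 102.85 MJ/h

Q_out = 103 MJ/h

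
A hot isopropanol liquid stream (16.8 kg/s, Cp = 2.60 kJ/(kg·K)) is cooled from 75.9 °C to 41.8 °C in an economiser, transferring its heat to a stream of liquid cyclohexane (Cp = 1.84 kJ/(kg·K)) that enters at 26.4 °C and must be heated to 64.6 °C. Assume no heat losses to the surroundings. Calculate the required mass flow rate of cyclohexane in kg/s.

ṁ_c = 21.2 kg/s

Heat released by hot stream: Q = 16.8 × 2.60 × (75.9 − 41.8) = 1489.5 kJ/s
Energy balance on cold side (adiabatic exchanger): Q = ṁ_c·Cp_c·(T_c,out − T_c,in)
ṁ_c = 1489.5 / [1.84 × (64.6 − 26.4)] = 21.191 kg/s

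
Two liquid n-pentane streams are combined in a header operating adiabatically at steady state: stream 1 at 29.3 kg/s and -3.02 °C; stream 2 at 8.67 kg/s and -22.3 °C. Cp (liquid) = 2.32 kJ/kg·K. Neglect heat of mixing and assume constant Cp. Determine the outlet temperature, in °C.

Adiabatic, steady state ⇒ Σ ṁᵢCp,ᵢ(T_out − Tᵢ) = 0
Σ ṁᵢCp,ᵢTᵢ = 29.3×2.32×-3.02 + 8.67×2.32×-22.3 = -653.84
Σ ṁᵢCp,ᵢ = 29.3×2.32 + 8.67×2.32 = 88.09
T_out = -653.84 / 88.09 = -7.4224 °C

T_out = -7.42 °C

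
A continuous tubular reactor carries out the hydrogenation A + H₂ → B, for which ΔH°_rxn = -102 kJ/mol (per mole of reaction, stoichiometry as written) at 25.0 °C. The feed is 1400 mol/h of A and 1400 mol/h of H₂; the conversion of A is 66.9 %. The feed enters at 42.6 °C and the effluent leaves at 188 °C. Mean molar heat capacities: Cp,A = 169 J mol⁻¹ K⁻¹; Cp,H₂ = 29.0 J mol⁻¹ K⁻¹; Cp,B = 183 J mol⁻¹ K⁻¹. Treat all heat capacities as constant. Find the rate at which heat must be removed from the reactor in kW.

Extent of reaction ξ = 0.669 × 1400 = 936.6 mol/h
Reaction term: ξ·ΔH°_rxn = 936.6 × -102 = -95533 kJ/h
Sensible, feed 42.6→25 °C: -4878.7 kJ/h
Outlet flows (mol/h): A 463.4, H₂ 463.4, B 936.6
Sensible, products 25→188 °C: 42894 kJ/h
Q = ΔH = -57518 kJ/h = -15.977 kW
Heat removed = 15.977 kW

Q_out = 16.0 kW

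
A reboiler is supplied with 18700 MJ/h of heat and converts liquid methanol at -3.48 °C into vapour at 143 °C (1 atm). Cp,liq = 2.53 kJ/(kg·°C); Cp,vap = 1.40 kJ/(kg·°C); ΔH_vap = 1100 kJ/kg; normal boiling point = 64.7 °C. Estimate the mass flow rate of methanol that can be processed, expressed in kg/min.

ṁ = 225 kg/min

Δh = 2.53×(64.7−-3.48) + 1100 + 1.40×(143−64.7) = 1382.1 kJ/kg
Q = 18700 MJ/h = 5194.4 kJ/s = 311670 kJ/min
ṁ = Q/Δh = 311670 / 1382.1 = 225.5 kg/min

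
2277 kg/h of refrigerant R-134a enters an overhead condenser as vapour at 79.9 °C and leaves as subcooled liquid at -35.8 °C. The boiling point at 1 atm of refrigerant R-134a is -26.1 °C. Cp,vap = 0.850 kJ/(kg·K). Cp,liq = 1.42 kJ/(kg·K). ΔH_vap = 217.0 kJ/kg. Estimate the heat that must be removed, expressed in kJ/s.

vapour 79.9→-26.1 °C: -90.1 kJ/kg
condensation at -26.1 °C: -217 kJ/kg
liquid -26.1→-35.8 °C: -13.774 kJ/kg
Δh = -90.1 + -217 + -13.774 = -320.87 kJ/kg
Q = ṁ·Δh = 2277 kg/h × -320.87 kJ/kg = -730630 kJ/h
|Q| = 202.95 kW

Q_c = 203 kJ/s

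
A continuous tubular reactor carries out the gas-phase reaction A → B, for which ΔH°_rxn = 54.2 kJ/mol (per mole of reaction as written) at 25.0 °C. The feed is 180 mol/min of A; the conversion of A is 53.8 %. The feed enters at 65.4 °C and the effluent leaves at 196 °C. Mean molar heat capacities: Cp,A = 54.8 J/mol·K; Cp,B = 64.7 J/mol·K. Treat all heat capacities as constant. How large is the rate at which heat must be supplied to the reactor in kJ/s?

Extent of reaction ξ = 0.538 × 180 = 96.84 mol/min
Reaction term: ξ·ΔH°_rxn = 96.84 × 54.2 = 5248.7 kJ/min
Sensible, feed 65.4→25 °C: -398.51 kJ/min
Outlet flows (mol/min): A 83.16, B 96.84
Sensible, products 25→196 °C: 1850.7 kJ/min
Q = ΔH = 6700.9 kJ/min = 111.68 kW
Heat supplied = 111.68 kJ/s

Q_in = 112 kJ/s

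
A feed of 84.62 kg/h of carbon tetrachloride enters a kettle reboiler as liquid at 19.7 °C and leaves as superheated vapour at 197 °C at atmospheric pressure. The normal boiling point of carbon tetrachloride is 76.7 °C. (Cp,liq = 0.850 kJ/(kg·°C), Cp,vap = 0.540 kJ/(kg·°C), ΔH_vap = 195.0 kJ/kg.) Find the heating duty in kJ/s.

Q = 7.25 kJ/s

liquid 19.7→76.7 °C: 48.45 kJ/kg
vaporisation at 76.7 °C: 195 kJ/kg
vapour 76.7→197 °C: 64.962 kJ/kg
Δh = 48.45 + 195 + 64.962 = 308.41 kJ/kg
Q = ṁ·Δh = 84.62 kg/h × 308.41 kJ/kg = 26098 kJ/h
|Q| = 7.2494 kW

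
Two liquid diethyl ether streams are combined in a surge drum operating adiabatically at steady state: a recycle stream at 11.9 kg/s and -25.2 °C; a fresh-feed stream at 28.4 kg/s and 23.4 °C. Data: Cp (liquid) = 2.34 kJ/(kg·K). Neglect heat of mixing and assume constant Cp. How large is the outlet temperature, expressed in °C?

T_out = 9.05 °C

Energy balance with Q = 0: Σ ṁᵢCp,ᵢ(T_out − Tᵢ) = 0
T_out = Σ ṁᵢCp,ᵢTᵢ / Σ ṁᵢCp,ᵢ
      = 853.35 / 94.302 = 9.0491 °C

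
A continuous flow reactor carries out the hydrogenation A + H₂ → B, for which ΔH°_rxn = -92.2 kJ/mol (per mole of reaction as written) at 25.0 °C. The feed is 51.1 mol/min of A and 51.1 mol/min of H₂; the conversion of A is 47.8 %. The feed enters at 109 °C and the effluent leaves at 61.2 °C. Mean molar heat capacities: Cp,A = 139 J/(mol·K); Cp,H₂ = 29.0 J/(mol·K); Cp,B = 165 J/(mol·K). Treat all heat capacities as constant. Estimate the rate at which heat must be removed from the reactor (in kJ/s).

Q_out = 44.4 kJ/s

Extent of reaction ξ = 0.478 × 51.1 = 24.426 mol/min
Reaction term: ξ·ΔH°_rxn = 24.426 × -92.2 = -2252.1 kJ/min
Sensible, feed 109→25 °C: -721.12 kJ/min
Outlet flows (mol/min): A 26.674, H₂ 26.674, B 24.426
Sensible, products 25→61.2 °C: 308.12 kJ/min
Q = ΔH = -2665.1 kJ/min = -44.418 kW
Heat removed = 44.418 kJ/s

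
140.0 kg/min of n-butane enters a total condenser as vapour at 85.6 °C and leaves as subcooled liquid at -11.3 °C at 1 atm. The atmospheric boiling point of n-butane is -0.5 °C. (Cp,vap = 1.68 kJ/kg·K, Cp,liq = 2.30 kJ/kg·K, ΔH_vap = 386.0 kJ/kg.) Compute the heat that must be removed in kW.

Q_c = 1300 kW

vapour 85.6→-0.5 °C: -144.65 kJ/kg
condensation at -0.5 °C: -386 kJ/kg
liquid -0.5→-11.3 °C: -24.84 kJ/kg
Δh = -144.65 + -386 + -24.84 = -555.49 kJ/kg
Q = ṁ·Δh = 140.0 kg/min × -555.49 kJ/kg = -77768 kJ/min
|Q| = 1296.1 kW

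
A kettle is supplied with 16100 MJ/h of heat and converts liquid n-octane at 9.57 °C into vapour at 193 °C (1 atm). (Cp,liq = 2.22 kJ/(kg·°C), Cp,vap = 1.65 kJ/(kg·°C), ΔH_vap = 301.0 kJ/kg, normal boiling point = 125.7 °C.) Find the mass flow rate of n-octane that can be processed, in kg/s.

ṁ = 6.68 kg/s

Δh = 2.22×(125.7−9.57) + 301.0 + 1.65×(193−125.7) = 669.85 kJ/kg
Q = 16100 MJ/h = 4472.2 kJ/s = 4472.2 kJ/s
ṁ = Q/Δh = 4472.2 / 669.85 = 6.6764 kg/s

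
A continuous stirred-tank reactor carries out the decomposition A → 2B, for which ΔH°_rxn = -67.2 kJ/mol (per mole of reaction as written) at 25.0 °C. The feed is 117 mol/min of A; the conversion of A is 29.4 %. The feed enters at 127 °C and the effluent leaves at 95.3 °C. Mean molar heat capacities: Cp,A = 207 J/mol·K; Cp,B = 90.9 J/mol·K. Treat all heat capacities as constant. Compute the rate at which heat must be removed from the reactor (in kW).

Extent of reaction ξ = 0.294 × 117 = 34.398 mol/min
Reaction term: ξ·ΔH°_rxn = 34.398 × -67.2 = -2311.5 kJ/min
Sensible, feed 127→25 °C: -2470.3 kJ/min
Outlet flows (mol/min): A 82.602, B 68.796
Sensible, products 25→95.3 °C: 1641.7 kJ/min
Q = ΔH = -3140.2 kJ/min = -52.337 kW
Heat removed = 52.337 kW

Q_out = 52.3 kW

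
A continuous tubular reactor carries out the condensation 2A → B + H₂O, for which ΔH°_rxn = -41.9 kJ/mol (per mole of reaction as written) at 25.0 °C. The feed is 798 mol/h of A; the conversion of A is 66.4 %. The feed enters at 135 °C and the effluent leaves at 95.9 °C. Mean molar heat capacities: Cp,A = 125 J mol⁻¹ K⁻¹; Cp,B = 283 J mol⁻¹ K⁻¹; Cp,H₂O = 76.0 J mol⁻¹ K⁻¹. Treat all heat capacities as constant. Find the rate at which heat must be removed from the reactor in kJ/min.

Extent of reaction ξ = 0.664 × 798 / 2 = 264.94 mol/h
Reaction term: ξ·ΔH°_rxn = 264.94 × -41.9 = -11101 kJ/h
Sensible, feed 135→25 °C: -10972 kJ/h
Outlet flows (mol/h): A 268.13, B 264.94, H₂O 264.94
Sensible, products 25→95.9 °C: 9119.7 kJ/h
Q = ΔH = -12954 kJ/h = -3.5982 kW
Heat removed = 215.89 kJ/min

Q_out = 216 kJ/min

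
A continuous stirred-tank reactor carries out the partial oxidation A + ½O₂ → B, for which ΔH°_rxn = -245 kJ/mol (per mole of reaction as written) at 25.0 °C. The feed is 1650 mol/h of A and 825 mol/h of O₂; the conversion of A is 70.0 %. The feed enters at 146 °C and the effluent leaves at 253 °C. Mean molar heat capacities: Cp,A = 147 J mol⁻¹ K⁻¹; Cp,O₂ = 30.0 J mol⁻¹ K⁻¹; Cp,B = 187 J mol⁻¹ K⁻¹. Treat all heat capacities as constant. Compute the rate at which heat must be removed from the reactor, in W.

Q_out = 68800 W

Extent of reaction ξ = 0.700 × 1650 = 1155 mol/h
Reaction term: ξ·ΔH°_rxn = 1155 × -245 = -282980 kJ/h
Sensible, feed 146→25 °C: -32343 kJ/h
Outlet flows (mol/h): A 495, O₂ 247.5, B 1155
Sensible, products 25→253 °C: 67528 kJ/h
Q = ΔH = -247790 kJ/h = -68.831 kW
Heat removed = 68831 W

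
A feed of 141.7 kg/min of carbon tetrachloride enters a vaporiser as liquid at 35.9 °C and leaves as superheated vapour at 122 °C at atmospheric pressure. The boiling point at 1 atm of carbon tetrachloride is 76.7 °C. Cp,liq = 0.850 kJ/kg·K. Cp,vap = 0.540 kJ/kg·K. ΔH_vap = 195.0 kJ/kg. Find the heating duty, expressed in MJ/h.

Q = 2160 MJ/h

liquid 35.9→76.7 °C: 34.68 kJ/kg
vaporisation at 76.7 °C: 195 kJ/kg
vapour 76.7→122 °C: 24.462 kJ/kg
Δh = 34.68 + 195 + 24.462 = 254.14 kJ/kg
Q = ṁ·Δh = 141.7 kg/min × 254.14 kJ/kg = 36012 kJ/min
|Q| = 600.2 kW = 2160.7 MJ/h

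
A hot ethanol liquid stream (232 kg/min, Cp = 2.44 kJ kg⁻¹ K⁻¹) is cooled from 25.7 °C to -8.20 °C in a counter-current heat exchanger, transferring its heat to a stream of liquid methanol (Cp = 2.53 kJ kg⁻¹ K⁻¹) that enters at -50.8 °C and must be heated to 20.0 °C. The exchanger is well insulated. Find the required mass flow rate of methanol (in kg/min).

Heat released by hot stream: Q = 232 × 2.44 × (25.7 − -8.20) = 19190 kJ/min
Energy balance on cold side (adiabatic exchanger): Q = ṁ_c·Cp_c·(T_c,out − T_c,in)
ṁ_c = 19190 / [2.53 × (20.0 − -50.8)] = 107.13 kg/min

ṁ_c = 107 kg/min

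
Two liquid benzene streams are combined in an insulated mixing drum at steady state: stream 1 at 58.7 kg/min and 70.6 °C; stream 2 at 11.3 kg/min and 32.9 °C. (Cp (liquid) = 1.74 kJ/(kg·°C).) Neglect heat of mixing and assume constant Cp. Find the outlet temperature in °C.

No heat crosses the boundary, so H_out = H_in.
T_out = Σ ṁᵢCp,ᵢTᵢ / Σ ṁᵢCp,ᵢ
      = 7857.8 / 121.8 = 64.514 °C

T_out = 64.5 °C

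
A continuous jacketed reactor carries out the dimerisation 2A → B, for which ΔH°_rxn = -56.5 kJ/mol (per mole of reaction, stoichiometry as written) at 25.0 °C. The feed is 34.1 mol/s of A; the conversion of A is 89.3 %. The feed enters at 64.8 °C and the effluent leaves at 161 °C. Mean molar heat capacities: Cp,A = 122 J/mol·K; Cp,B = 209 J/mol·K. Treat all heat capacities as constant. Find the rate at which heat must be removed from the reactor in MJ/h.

Q_out = 1920 MJ/h

Extent of reaction ξ = 0.893 × 34.1 / 2 = 15.226 mol/s
Reaction term: ξ·ΔH°_rxn = 15.226 × -56.5 = -860.25 kJ/s
Sensible, feed 64.8→25 °C: -165.58 kJ/s
Outlet flows (mol/s): A 3.6487, B 15.226
Sensible, products 25→161 °C: 493.31 kJ/s
Q = ΔH = -532.51 kJ/s = -532.51 kW
Heat removed = 1917 MJ/h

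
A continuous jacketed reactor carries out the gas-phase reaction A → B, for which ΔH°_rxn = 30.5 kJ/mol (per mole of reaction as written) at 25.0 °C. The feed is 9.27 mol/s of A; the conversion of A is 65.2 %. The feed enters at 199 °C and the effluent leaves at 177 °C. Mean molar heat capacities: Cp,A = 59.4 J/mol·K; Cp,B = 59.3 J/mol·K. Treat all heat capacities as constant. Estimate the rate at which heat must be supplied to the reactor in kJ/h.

Extent of reaction ξ = 0.652 × 9.27 = 6.044 mol/s
Reaction term: ξ·ΔH°_rxn = 6.044 × 30.5 = 184.34 kJ/s
Sensible, feed 199→25 °C: -95.811 kJ/s
Outlet flows (mol/s): A 3.226, B 6.044
Sensible, products 25→177 °C: 83.605 kJ/s
Q = ΔH = 172.14 kJ/s = 172.14 kW
Heat supplied = 619690 kJ/h

Q_in = 620000 kJ/h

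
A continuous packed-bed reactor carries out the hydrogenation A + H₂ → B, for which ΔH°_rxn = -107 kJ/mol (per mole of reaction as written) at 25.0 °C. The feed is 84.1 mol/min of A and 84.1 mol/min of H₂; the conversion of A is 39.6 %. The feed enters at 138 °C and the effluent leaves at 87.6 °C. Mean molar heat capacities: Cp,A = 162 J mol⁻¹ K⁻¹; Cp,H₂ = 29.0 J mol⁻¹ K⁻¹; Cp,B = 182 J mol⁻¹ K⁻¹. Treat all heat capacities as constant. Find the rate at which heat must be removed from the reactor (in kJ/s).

Q_out = 73.2 kJ/s

Extent of reaction ξ = 0.396 × 84.1 = 33.304 mol/min
Reaction term: ξ·ΔH°_rxn = 33.304 × -107 = -3563.5 kJ/min
Sensible, feed 138→25 °C: -1815.1 kJ/min
Outlet flows (mol/min): A 50.796, H₂ 50.796, B 33.304
Sensible, products 25→87.6 °C: 986.79 kJ/min
Q = ΔH = -4391.8 kJ/min = -73.197 kW
Heat removed = 73.197 kJ/s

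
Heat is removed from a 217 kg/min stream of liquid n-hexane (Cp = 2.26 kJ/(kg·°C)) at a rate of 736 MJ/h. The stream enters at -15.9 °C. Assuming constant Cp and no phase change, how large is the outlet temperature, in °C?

T_out = -40.9 °C

Q = 736 MJ/h = 12267 kJ/min
ΔT = Q/(ṁ·Cp) = 12267/(217×2.26) = 25.013 K
T_out = -15.9 − 25.013 = -40.913 °C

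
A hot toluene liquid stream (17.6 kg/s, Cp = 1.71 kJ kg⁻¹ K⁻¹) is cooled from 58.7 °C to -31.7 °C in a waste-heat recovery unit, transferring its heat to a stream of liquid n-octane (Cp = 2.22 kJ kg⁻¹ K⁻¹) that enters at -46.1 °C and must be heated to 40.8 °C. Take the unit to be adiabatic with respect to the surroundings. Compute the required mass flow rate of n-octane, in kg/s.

ṁ_c = 14.1 kg/s

Heat released by hot stream: Q = 17.6 × 1.71 × (58.7 − -31.7) = 2720.7 kJ/s
Energy balance on cold side (adiabatic exchanger): Q = ṁ_c·Cp_c·(T_c,out − T_c,in)
ṁ_c = 2720.7 / [2.22 × (40.8 − -46.1)] = 14.103 kg/s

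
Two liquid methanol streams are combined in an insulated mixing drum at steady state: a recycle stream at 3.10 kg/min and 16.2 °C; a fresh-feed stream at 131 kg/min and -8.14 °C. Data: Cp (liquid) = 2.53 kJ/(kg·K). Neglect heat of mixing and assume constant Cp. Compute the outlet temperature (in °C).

Energy balance with Q = 0: Σ ṁᵢCp,ᵢ(T_out − Tᵢ) = 0
Σ ṁᵢCp,ᵢTᵢ = 3.10×2.53×16.2 + 131×2.53×-8.14 = -2570.8
Σ ṁᵢCp,ᵢ = 3.10×2.53 + 131×2.53 = 339.27
T_out = -2570.8 / 339.27 = -7.5773 °C

T_out = -7.58 °C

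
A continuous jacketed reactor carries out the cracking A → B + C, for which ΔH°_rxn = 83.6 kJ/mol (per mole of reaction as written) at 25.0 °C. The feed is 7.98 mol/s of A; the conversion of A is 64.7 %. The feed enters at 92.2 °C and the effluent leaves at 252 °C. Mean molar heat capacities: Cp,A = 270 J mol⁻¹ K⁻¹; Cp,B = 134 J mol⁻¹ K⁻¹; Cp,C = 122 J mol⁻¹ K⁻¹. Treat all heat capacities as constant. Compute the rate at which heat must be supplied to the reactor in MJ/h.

Q_in = 2730 MJ/h

Extent of reaction ξ = 0.647 × 7.98 = 5.1631 mol/s
Reaction term: ξ·ΔH°_rxn = 5.1631 × 83.6 = 431.63 kJ/s
Sensible, feed 92.2→25 °C: -144.79 kJ/s
Outlet flows (mol/s): A 2.8169, B 5.1631, C 5.1631
Sensible, products 25→252 °C: 472.69 kJ/s
Q = ΔH = 759.53 kJ/s = 759.53 kW
Heat supplied = 2734.3 MJ/h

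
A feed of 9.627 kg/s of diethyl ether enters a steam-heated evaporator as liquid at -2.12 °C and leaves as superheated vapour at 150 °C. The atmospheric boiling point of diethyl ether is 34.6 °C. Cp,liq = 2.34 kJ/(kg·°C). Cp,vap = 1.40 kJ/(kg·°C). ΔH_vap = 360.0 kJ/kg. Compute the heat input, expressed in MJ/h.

liquid -2.12→34.6 °C: 85.925 kJ/kg
vaporisation at 34.6 °C: 360 kJ/kg
vapour 34.6→150 °C: 161.56 kJ/kg
Δh = 85.925 + 360 + 161.56 = 607.48 kJ/kg
Q = ṁ·Δh = 9.627 kg/s × 607.48 kJ/kg = 5848.3 kJ/s
|Q| = 5848.3 kW = 21054 MJ/h

Q = 21100 MJ/h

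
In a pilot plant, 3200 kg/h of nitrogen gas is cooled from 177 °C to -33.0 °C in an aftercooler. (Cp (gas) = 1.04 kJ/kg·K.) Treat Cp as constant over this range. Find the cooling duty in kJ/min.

Q_c = 11600 kJ/min

Q = ṁ·Cp·ΔT = 3200 × 1.04 × (-33.0 − 177) = -698880 kJ/h
Converting: 698880 / 3600 s = 194.13 kW
Cooling duty = 11648 kJ/min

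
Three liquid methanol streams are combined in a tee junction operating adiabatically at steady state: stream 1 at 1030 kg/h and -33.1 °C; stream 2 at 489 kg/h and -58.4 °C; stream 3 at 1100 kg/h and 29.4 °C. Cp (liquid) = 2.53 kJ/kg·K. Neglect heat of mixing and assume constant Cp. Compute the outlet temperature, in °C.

Adiabatic, steady state ⇒ Σ ṁᵢCp,ᵢ(T_out − Tᵢ) = 0
T_out = Σ ṁᵢCp,ᵢTᵢ / Σ ṁᵢCp,ᵢ
      = -76686 / 6626.1 = -11.573 °C

T_out = -11.6 °C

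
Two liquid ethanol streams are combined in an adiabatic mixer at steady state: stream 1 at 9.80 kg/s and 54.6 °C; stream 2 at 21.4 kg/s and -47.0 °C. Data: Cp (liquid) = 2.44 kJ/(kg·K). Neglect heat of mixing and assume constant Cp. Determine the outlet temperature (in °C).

T_out = -15.1 °C

Adiabatic, steady state ⇒ Σ ṁᵢCp,ᵢ(T_out − Tᵢ) = 0
Σ ṁᵢCp,ᵢTᵢ = 9.80×2.44×54.6 + 21.4×2.44×-47.0 = -1148.6
Σ ṁᵢCp,ᵢ = 9.80×2.44 + 21.4×2.44 = 76.128
T_out = -1148.6 / 76.128 = -15.087 °C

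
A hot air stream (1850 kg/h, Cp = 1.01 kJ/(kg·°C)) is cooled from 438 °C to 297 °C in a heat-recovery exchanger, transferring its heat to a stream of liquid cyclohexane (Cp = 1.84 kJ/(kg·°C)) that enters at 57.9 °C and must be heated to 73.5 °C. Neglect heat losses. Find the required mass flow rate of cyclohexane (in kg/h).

Heat released by hot stream: Q = 1850 × 1.01 × (438 − 297) = 263460 kJ/h
Energy balance on cold side (adiabatic exchanger): Q = ṁ_c·Cp_c·(T_c,out − T_c,in)
ṁ_c = 263460 / [1.84 × (73.5 − 57.9)] = 9178.5 kg/h

ṁ_c = 9180 kg/h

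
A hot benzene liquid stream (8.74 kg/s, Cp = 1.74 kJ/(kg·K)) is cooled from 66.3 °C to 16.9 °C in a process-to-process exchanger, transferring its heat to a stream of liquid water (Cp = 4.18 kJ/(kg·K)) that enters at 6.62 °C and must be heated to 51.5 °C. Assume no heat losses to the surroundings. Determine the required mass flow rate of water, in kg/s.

Heat released by hot stream: Q = 8.74 × 1.74 × (66.3 − 16.9) = 751.26 kJ/s
Energy balance on cold side (adiabatic exchanger): Q = ṁ_c·Cp_c·(T_c,out − T_c,in)
ṁ_c = 751.26 / [4.18 × (51.5 − 6.62)] = 4.0046 kg/s

ṁ_c = 4.00 kg/s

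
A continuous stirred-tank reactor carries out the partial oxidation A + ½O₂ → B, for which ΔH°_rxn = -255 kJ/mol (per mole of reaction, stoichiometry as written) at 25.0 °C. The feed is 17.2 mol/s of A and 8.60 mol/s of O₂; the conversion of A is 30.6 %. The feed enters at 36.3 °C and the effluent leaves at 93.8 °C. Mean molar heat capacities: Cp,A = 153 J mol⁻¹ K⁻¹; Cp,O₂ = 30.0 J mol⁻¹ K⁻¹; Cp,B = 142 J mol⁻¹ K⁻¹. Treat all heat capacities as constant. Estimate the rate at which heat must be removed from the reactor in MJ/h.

Extent of reaction ξ = 0.306 × 17.2 = 5.2632 mol/s
Reaction term: ξ·ΔH°_rxn = 5.2632 × -255 = -1342.1 kJ/s
Sensible, feed 36.3→25 °C: -32.652 kJ/s
Outlet flows (mol/s): A 11.937, O₂ 5.9684, B 5.2632
Sensible, products 25→93.8 °C: 189.39 kJ/s
Q = ΔH = -1185.4 kJ/s = -1185.4 kW
Heat removed = 4267.4 MJ/h

Q_out = 4270 MJ/h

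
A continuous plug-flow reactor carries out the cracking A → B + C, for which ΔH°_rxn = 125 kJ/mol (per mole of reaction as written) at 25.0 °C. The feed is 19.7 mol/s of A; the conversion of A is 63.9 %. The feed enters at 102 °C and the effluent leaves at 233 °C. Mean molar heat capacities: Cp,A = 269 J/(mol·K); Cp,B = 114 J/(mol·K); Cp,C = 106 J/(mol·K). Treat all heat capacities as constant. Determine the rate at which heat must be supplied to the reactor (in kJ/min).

Q_in = 128000 kJ/min

Extent of reaction ξ = 0.639 × 19.7 = 12.588 mol/s
Reaction term: ξ·ΔH°_rxn = 12.588 × 125 = 1573.5 kJ/s
Sensible, feed 102→25 °C: -408.05 kJ/s
Outlet flows (mol/s): A 7.1117, B 12.588, C 12.588
Sensible, products 25→233 °C: 973.95 kJ/s
Q = ΔH = 2139.4 kJ/s = 2139.4 kW
Heat supplied = 128370 kJ/min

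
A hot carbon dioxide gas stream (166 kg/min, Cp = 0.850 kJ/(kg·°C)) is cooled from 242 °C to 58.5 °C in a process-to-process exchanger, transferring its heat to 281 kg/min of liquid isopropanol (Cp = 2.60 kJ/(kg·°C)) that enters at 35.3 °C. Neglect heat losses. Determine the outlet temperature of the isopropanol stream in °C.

Heat released by hot stream: Q = 166 × 0.850 × (242 − 58.5) = 25892 kJ/min
Energy balance on cold side (adiabatic exchanger): Q = ṁ_c·Cp_c·(T_c,out − T_c,in)
T_c,out = 35.3 + 25892/(281 × 2.60) = 70.739 °C

T_c,out = 70.7 °C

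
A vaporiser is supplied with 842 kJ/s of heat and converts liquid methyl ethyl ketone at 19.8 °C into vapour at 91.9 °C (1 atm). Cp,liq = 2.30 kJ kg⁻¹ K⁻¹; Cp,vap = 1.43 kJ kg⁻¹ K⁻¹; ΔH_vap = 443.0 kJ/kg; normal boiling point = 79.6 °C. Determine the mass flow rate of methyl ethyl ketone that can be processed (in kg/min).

ṁ = 84.5 kg/min

Δh = 2.30×(79.6−19.8) + 443.0 + 1.43×(91.9−79.6) = 598.13 kJ/kg
Q = 842 kJ/s = 842 kJ/s = 50520 kJ/min
ṁ = Q/Δh = 50520 / 598.13 = 84.463 kg/min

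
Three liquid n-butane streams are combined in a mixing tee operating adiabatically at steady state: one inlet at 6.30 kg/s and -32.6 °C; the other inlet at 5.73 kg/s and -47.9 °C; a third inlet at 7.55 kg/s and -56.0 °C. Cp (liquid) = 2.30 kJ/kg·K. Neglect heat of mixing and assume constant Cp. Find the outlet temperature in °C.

T_out = -46.1 °C

No heat crosses the boundary, so H_out = H_in.
T_out = Σ ṁᵢCp,ᵢTᵢ / Σ ṁᵢCp,ᵢ
      = -2076.1 / 45.034 = -46.1 °C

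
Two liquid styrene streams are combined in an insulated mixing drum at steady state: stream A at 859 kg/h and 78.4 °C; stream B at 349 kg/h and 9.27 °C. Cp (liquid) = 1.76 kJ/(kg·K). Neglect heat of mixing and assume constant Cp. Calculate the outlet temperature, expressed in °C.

Adiabatic, steady state ⇒ Σ ṁᵢCp,ᵢ(T_out − Tᵢ) = 0
Σ ṁᵢCp,ᵢTᵢ = 859×1.76×78.4 + 349×1.76×9.27 = 124220
Σ ṁᵢCp,ᵢ = 859×1.76 + 349×1.76 = 2126.1
T_out = 124220 / 2126.1 = 58.428 °C

T_out = 58.4 °C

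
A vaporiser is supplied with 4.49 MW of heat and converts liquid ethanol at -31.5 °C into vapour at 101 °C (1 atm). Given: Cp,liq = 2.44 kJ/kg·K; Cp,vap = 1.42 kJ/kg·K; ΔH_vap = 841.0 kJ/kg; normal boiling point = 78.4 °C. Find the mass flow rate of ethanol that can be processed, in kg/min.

Δh = 2.44×(78.4−-31.5) + 841.0 + 1.42×(101−78.4) = 1141.2 kJ/kg
Q = 4.49 MW = 4490 kJ/s = 269400 kJ/min
ṁ = Q/Δh = 269400 / 1141.2 = 236.06 kg/min

ṁ = 236 kg/min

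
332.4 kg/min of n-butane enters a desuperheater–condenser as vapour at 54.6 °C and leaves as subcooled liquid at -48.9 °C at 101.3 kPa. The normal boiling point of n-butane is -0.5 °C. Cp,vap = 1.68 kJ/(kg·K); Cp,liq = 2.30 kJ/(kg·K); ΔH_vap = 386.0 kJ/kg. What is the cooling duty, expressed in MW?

vapour 54.6→-0.5 °C: -92.568 kJ/kg
condensation at -0.5 °C: -386 kJ/kg
liquid -0.5→-48.9 °C: -111.32 kJ/kg
Δh = -92.568 + -386 + -111.32 = -589.89 kJ/kg
Q = ṁ·Δh = 332.4 kg/min × -589.89 kJ/kg = -196080 kJ/min
|Q| = 3268 kW = 3.268 MW

Q_c = 3.27 MW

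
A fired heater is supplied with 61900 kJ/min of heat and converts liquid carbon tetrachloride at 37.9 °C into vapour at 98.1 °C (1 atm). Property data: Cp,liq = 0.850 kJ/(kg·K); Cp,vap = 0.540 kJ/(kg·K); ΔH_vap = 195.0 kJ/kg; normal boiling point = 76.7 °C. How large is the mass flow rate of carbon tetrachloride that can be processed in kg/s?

Δh = 0.850×(76.7−37.9) + 195.0 + 0.540×(98.1−76.7) = 239.54 kJ/kg
Q = 61900 kJ/min = 1031.7 kJ/s = 1031.7 kJ/s
ṁ = Q/Δh = 1031.7 / 239.54 = 4.3069 kg/s

ṁ = 4.31 kg/s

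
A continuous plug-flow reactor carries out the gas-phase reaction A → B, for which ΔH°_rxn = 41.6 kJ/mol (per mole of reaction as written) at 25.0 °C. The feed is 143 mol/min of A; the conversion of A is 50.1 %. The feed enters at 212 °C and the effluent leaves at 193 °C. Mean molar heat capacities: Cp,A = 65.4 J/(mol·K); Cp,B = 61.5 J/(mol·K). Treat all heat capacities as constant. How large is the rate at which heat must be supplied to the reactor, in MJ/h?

Q_in = 165 MJ/h

Extent of reaction ξ = 0.501 × 143 = 71.643 mol/min
Reaction term: ξ·ΔH°_rxn = 71.643 × 41.6 = 2980.3 kJ/min
Sensible, feed 212→25 °C: -1748.9 kJ/min
Outlet flows (mol/min): A 71.357, B 71.643
Sensible, products 25→193 °C: 1524.2 kJ/min
Q = ΔH = 2755.7 kJ/min = 45.929 kW
Heat supplied = 165.34 MJ/h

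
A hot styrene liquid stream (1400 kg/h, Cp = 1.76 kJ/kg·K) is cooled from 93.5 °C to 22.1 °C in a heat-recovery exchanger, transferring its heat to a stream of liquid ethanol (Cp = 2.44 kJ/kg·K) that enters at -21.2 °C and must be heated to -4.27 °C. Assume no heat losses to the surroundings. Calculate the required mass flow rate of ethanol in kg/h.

Heat released by hot stream: Q = 1400 × 1.76 × (93.5 − 22.1) = 175930 kJ/h
Energy balance on cold side (adiabatic exchanger): Q = ṁ_c·Cp_c·(T_c,out − T_c,in)
ṁ_c = 175930 / [2.44 × (-4.27 − -21.2)] = 4258.8 kg/h

ṁ_c = 4260 kg/h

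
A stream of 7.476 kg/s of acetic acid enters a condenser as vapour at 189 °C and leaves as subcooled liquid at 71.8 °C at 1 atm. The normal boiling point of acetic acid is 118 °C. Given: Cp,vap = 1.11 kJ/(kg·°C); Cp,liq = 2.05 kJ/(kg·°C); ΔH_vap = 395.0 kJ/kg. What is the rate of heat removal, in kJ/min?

vapour 189→118 °C: -78.81 kJ/kg
condensation at 118 °C: -395 kJ/kg
liquid 118→71.8 °C: -94.71 kJ/kg
Δh = -78.81 + -395 + -94.71 = -568.52 kJ/kg
Q = ṁ·Δh = 7.476 kg/s × -568.52 kJ/kg = -4250.3 kJ/s
|Q| = 4250.3 kW = 255020 kJ/min

Q_c = 255000 kJ/min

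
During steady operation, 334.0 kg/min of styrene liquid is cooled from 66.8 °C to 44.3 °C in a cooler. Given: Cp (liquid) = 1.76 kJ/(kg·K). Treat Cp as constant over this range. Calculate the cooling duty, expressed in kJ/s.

Q = ṁ·Cp·ΔT = 334.0 × 1.76 × (44.3 − 66.8) = -13226 kJ/min
Converting: 13226 / 60 s = 220.44 kW

Q_c = 220 kJ/s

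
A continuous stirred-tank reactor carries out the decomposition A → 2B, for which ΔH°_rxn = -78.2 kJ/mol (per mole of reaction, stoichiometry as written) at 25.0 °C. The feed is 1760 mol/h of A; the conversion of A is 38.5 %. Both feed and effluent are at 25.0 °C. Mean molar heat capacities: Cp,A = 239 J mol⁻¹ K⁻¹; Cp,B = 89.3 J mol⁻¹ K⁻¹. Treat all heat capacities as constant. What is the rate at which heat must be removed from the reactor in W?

Q_out = 14700 W

Extent of reaction ξ = 0.385 × 1760 = 677.6 mol/h
Reaction term: ξ·ΔH°_rxn = 677.6 × -78.2 = -52988 kJ/h
Q = ΔH = -52988 kJ/h = -14.719 kW
Heat removed = 14719 W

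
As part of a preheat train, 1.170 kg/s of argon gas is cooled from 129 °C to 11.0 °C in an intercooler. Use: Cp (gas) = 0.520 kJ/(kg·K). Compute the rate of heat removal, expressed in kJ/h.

Q = ṁ·Cp·ΔT = 1.170 × 0.520 × (11.0 − 129) = -71.791 kJ/s
Cooling duty = 258450 kJ/h

Q_c = 258000 kJ/h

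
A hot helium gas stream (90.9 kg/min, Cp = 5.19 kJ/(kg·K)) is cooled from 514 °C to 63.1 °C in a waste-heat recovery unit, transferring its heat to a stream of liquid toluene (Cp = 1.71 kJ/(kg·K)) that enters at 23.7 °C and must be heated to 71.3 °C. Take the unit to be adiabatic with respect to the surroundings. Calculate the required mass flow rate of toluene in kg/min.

ṁ_c = 2610 kg/min

Heat released by hot stream: Q = 90.9 × 5.19 × (514 − 63.1) = 212720 kJ/min
Energy balance on cold side (adiabatic exchanger): Q = ṁ_c·Cp_c·(T_c,out − T_c,in)
ṁ_c = 212720 / [1.71 × (71.3 − 23.7)] = 2613.4 kg/min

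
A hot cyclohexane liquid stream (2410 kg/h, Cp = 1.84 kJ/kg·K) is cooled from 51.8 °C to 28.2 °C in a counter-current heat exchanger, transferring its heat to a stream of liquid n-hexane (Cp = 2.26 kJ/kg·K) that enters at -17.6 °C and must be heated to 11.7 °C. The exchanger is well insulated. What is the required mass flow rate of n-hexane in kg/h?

ṁ_c = 1580 kg/h

Heat released by hot stream: Q = 2410 × 1.84 × (51.8 − 28.2) = 104650 kJ/h
Energy balance on cold side (adiabatic exchanger): Q = ṁ_c·Cp_c·(T_c,out − T_c,in)
ṁ_c = 104650 / [2.26 × (11.7 − -17.6)] = 1580.4 kg/h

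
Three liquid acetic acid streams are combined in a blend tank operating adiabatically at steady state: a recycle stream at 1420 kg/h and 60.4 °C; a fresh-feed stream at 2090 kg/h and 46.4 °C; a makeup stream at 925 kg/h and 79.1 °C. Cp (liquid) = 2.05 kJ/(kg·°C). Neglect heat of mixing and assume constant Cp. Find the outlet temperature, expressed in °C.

T_out = 57.7 °C

Adiabatic, steady state ⇒ Σ ṁᵢCp,ᵢ(T_out − Tᵢ) = 0
Σ ṁᵢCp,ᵢTᵢ = 1420×2.05×60.4 + 2090×2.05×46.4 + 925×2.05×79.1 = 524620
Σ ṁᵢCp,ᵢ = 1420×2.05 + 2090×2.05 + 925×2.05 = 9091.8
T_out = 524620 / 9091.8 = 57.703 °C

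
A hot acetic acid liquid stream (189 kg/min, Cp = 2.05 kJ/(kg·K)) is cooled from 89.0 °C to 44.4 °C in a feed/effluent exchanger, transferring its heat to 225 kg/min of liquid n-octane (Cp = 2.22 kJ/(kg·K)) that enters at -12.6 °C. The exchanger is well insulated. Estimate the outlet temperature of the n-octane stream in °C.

T_c,out = 22.0 °C

Heat released by hot stream: Q = 189 × 2.05 × (89.0 − 44.4) = 17280 kJ/min
Energy balance on cold side (adiabatic exchanger): Q = ṁ_c·Cp_c·(T_c,out − T_c,in)
T_c,out = -12.6 + 17280/(225 × 2.22) = 21.995 °C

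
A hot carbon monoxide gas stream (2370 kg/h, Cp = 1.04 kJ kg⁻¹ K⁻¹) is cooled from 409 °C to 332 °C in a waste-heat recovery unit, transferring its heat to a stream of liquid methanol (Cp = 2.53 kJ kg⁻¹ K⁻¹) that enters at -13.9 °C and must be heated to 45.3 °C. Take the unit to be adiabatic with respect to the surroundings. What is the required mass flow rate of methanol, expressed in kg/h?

ṁ_c = 1270 kg/h

Heat released by hot stream: Q = 2370 × 1.04 × (409 − 332) = 189790 kJ/h
Energy balance on cold side (adiabatic exchanger): Q = ṁ_c·Cp_c·(T_c,out − T_c,in)
ṁ_c = 189790 / [2.53 × (45.3 − -13.9)] = 1267.2 kg/h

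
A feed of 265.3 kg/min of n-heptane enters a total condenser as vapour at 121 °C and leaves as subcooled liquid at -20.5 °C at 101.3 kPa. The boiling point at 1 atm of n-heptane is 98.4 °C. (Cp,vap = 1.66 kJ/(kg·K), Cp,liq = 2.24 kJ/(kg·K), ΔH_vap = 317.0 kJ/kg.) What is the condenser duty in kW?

Q_c = 2750 kW

vapour 121→98.4 °C: -37.516 kJ/kg
condensation at 98.4 °C: -317 kJ/kg
liquid 98.4→-20.5 °C: -266.34 kJ/kg
Δh = -37.516 + -317 + -266.34 = -620.85 kJ/kg
Q = ṁ·Δh = 265.3 kg/min × -620.85 kJ/kg = -164710 kJ/min
|Q| = 2745.2 kW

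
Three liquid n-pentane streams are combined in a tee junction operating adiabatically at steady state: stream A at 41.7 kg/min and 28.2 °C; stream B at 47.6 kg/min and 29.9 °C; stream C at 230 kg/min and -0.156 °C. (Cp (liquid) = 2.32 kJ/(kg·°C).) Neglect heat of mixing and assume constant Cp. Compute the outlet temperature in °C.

T_out = 8.03 °C

Adiabatic, steady state ⇒ Σ ṁᵢCp,ᵢ(T_out − Tᵢ) = 0
Σ ṁᵢCp,ᵢTᵢ = 41.7×2.32×28.2 + 47.6×2.32×29.9 + 230×2.32×-0.156 = 5946.9
Σ ṁᵢCp,ᵢ = 41.7×2.32 + 47.6×2.32 + 230×2.32 = 740.78
T_out = 5946.9 / 740.78 = 8.0279 °C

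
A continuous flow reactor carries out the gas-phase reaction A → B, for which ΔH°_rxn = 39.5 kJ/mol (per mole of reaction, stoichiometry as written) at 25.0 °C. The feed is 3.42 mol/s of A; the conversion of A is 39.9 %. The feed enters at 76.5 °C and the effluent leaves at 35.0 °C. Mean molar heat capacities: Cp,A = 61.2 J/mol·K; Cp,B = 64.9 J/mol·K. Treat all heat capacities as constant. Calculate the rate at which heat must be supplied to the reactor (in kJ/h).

Q_in = 163000 kJ/h

Extent of reaction ξ = 0.399 × 3.42 = 1.3646 mol/s
Reaction term: ξ·ΔH°_rxn = 1.3646 × 39.5 = 53.901 kJ/s
Sensible, feed 76.5→25 °C: -10.779 kJ/s
Outlet flows (mol/s): A 2.0554, B 1.3646
Sensible, products 25→35.0 °C: 2.1435 kJ/s
Q = ΔH = 45.265 kJ/s = 45.265 kW
Heat supplied = 162960 kJ/h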